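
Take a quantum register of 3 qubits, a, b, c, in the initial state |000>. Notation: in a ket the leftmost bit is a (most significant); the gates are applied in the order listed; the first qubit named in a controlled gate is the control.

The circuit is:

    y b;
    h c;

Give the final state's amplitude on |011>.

|011> carries amplitude sqrt(2)*I/2 in the final state.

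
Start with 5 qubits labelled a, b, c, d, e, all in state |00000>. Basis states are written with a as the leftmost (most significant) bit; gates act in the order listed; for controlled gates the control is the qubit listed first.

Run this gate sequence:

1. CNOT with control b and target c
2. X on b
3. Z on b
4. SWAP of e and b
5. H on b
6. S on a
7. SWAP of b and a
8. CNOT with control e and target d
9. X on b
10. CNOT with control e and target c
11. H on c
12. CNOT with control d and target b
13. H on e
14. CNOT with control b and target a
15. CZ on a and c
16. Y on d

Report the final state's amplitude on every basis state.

The resulting statevector has amplitude sqrt(2)*I/4 on |00000>, -sqrt(2)*I/4 on |00001>, -sqrt(2)*I/4 on |00100>, sqrt(2)*I/4 on |00101>, sqrt(2)*I/4 on |10000>, -sqrt(2)*I/4 on |10001>, sqrt(2)*I/4 on |10100>, -sqrt(2)*I/4 on |10101>, and 0 on every other basis state.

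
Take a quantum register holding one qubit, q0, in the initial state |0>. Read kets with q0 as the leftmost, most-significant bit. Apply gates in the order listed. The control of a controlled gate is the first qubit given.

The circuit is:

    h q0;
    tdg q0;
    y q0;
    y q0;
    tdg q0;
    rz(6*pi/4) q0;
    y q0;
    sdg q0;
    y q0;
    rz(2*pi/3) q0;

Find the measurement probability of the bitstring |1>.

Outcome |1> occurs with probability 1/2.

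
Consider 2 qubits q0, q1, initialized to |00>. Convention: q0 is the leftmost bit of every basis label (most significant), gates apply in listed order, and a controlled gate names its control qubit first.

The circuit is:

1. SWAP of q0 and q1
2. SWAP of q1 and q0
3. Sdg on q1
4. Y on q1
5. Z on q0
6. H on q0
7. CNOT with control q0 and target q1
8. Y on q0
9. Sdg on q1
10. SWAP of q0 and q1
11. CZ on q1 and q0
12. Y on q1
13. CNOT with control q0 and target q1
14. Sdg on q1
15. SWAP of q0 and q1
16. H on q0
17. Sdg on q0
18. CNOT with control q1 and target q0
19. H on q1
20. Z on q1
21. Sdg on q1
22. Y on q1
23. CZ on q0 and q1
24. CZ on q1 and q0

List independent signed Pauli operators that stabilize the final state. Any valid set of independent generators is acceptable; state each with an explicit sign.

The stabilizer group can be generated by -XX, +ZZ, among other valid generating sets.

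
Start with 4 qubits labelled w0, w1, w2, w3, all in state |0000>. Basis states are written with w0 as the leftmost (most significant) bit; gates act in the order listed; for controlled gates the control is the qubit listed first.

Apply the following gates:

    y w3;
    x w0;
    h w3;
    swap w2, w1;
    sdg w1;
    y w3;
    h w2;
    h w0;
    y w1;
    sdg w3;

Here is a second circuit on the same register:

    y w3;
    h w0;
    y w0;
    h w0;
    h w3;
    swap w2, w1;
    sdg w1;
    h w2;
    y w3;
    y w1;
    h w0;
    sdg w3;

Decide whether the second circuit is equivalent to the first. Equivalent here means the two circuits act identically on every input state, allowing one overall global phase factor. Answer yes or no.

No: there is an input state on which the two circuits produce genuinely different outputs (not merely differing by a phase).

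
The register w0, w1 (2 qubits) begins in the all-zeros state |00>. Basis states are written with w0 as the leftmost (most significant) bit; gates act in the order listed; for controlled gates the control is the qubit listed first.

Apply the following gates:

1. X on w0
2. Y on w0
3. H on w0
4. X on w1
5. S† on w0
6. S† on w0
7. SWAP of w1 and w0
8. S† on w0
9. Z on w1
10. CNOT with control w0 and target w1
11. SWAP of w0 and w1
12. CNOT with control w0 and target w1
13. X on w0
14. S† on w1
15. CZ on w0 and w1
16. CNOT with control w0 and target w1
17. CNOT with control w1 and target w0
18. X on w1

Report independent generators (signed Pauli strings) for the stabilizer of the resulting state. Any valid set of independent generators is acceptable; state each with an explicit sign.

One valid set of independent stabilizer generators is +YI, -IZ (any independent generating set of the same group is equally correct).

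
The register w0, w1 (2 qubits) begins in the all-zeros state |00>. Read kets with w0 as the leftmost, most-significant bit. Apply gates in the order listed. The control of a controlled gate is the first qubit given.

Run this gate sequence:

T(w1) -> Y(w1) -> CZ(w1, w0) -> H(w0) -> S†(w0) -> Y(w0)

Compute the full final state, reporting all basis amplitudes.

The resulting statevector has amplitude 0 on |00>, -sqrt(2)*I/2 on |01>, 0 on |10>, -sqrt(2)/2 on |11>.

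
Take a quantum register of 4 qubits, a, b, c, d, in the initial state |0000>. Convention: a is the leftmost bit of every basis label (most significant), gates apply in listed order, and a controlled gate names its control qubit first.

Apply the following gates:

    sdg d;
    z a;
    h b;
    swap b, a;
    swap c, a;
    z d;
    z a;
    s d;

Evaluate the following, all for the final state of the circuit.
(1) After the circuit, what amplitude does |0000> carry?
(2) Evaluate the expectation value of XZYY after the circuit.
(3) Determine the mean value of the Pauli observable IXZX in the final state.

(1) |0000> carries amplitude sqrt(2)/2 in the final state.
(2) In the final state, XZYY has expectation 0.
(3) The expectation value of IXZX is 0.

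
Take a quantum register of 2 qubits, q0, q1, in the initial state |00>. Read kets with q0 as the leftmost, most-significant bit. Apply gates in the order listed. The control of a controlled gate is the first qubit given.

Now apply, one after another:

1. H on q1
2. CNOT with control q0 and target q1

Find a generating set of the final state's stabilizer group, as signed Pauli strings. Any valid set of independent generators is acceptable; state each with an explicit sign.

The final state is stabilized by the group generated by +IX, +ZI; other independent generating sets are equally valid.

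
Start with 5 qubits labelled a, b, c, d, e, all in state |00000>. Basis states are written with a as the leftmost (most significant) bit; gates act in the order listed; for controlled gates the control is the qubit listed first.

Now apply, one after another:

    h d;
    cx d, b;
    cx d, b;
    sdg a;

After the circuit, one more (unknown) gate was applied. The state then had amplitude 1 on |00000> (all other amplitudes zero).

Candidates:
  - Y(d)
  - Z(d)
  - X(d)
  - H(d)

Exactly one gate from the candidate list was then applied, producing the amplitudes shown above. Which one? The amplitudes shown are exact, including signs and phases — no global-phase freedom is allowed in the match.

It was H(d) that produced the state shown. Key observation: gates 2-3 undo each other exactly, leaving only the rest of the circuit to track.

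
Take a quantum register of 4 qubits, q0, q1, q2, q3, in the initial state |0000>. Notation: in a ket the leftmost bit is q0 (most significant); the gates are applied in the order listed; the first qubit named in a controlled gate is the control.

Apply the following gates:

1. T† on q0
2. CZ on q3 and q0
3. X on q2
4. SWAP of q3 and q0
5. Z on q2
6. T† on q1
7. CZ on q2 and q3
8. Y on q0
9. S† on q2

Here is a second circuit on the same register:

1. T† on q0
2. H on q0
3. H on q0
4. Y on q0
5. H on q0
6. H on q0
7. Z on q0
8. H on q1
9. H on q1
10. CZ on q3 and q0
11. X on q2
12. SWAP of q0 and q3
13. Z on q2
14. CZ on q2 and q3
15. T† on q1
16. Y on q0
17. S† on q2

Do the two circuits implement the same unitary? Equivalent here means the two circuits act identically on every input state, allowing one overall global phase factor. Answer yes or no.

No, they are not equivalent — no single phase factor reconciles the two unitaries.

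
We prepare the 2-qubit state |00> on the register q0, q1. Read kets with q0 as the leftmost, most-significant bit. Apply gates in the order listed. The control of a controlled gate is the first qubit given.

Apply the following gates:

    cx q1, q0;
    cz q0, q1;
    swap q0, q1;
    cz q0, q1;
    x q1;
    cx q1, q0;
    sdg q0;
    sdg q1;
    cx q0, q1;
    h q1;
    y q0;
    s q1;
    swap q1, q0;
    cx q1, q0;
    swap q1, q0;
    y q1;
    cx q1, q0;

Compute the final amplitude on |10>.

|10> carries amplitude 0 in the final state.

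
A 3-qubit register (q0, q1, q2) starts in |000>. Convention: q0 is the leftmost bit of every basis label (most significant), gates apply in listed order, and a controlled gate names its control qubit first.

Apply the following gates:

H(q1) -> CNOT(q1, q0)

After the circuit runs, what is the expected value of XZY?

The expectation value of XZY is 0.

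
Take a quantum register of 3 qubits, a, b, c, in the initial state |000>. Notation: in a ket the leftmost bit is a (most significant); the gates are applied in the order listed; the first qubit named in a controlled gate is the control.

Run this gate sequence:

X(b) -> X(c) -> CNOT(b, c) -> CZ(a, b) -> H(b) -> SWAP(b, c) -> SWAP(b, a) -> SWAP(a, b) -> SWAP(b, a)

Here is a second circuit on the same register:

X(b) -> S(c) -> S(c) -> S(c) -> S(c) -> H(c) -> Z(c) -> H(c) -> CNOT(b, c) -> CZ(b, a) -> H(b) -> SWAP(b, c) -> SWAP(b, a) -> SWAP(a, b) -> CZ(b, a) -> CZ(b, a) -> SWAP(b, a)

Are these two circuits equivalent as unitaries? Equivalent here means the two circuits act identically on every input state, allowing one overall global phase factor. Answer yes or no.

Yes: on every input state the two circuits agree up to one overall phase factor.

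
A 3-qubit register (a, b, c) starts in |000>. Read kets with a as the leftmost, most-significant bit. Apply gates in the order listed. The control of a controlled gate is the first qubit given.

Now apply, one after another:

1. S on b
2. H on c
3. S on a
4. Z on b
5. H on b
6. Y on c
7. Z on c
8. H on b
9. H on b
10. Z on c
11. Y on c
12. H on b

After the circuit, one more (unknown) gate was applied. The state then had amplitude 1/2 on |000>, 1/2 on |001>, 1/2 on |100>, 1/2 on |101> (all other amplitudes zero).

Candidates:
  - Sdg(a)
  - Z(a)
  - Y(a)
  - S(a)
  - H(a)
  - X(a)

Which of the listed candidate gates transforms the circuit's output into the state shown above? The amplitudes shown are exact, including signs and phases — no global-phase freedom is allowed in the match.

The unique candidate consistent with the amplitudes is H(a). Key observation: steps 5-12 multiply out to the identity, so the circuit reduces to the remaining gates.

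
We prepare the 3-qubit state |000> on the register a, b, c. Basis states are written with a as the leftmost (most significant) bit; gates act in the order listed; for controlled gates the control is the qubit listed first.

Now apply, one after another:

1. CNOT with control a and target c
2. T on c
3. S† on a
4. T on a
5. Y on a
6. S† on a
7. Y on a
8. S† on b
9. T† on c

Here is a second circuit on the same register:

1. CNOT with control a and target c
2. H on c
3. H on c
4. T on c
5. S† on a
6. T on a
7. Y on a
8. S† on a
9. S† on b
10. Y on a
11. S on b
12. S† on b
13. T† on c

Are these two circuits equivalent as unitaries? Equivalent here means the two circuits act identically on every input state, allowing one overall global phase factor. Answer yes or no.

Yes: on every input state the two circuits agree up to one overall phase factor.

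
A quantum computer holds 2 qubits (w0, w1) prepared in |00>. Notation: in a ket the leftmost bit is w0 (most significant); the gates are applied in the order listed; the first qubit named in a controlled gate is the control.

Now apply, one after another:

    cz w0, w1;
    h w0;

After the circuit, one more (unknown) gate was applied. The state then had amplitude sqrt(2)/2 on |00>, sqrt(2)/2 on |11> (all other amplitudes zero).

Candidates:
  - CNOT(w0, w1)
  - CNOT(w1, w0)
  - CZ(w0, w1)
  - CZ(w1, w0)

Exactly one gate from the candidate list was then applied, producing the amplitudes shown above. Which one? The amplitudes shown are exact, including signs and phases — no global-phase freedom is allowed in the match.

It was CNOT(w0, w1) that produced the state shown.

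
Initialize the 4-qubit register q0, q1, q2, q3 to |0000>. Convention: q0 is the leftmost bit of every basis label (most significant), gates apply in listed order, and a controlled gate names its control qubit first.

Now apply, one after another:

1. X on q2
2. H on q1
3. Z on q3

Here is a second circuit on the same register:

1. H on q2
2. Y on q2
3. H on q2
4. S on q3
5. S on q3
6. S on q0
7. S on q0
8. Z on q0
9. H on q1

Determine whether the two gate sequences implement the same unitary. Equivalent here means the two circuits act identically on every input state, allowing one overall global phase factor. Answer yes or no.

No — the two circuits implement different unitaries, even allowing a global phase.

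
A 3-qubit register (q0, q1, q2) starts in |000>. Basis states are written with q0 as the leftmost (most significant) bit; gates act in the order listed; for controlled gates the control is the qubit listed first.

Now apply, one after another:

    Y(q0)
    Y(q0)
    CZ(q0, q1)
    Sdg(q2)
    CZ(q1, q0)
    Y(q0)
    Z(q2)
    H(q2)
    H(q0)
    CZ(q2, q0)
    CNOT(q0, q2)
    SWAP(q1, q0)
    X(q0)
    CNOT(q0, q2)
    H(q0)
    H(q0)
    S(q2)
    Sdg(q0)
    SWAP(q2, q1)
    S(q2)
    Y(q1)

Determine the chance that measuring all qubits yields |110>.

A full measurement returns |110> with probability 1/4.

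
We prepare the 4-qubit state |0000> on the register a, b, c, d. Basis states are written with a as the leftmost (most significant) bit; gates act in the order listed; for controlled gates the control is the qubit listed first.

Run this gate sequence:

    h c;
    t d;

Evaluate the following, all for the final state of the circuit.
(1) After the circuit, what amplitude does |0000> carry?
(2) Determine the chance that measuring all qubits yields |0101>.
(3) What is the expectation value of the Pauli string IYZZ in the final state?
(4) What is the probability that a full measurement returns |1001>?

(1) |0000> carries amplitude sqrt(2)/2 in the final state.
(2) A full measurement returns |0101> with probability 0.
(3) The observable IYZZ averages to 0.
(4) The probability of measuring |1001> is 0.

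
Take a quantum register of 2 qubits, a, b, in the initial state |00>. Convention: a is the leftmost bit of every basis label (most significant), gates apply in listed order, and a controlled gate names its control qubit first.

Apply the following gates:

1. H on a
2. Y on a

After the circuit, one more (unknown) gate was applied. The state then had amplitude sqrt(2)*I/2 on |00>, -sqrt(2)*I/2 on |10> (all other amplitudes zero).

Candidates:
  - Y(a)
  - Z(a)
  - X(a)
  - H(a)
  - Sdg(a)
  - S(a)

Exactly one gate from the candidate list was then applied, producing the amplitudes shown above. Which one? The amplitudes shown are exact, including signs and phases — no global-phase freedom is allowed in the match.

The applied gate was X(a).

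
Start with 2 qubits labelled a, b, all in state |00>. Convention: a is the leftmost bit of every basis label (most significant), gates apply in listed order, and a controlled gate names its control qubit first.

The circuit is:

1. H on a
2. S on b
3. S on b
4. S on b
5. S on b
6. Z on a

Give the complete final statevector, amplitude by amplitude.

The resulting statevector has amplitude sqrt(2)/2 on |00>, 0 on |01>, -sqrt(2)/2 on |10>, 0 on |11>. Key observation: the block from step 2 through step 5 cancels to the identity and can be dropped.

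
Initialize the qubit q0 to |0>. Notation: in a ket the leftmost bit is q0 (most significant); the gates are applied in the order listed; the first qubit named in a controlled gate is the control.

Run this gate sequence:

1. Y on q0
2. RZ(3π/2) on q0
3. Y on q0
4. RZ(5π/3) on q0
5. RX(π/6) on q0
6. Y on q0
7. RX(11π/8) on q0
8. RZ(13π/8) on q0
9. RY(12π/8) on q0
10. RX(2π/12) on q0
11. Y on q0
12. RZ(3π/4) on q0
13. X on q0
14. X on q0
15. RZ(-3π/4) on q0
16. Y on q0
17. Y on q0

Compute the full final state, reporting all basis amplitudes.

After the circuit, the state carries amplitude sqrt(2)*I*exp(35*I*pi/48)*sin(5*pi/16)/4 - sqrt(2)*exp(35*I*pi/48)*sin(5*pi/16)/8 + sqrt(2)*exp(-43*I*pi/48)*cos(5*pi/16)/4 + sqrt(2)*exp(-43*I*pi/48)*sin(5*pi/16)/8 - sqrt(6)*exp(-43*I*pi/48)*cos(5*pi/16)/8 - sqrt(2)*I*exp(35*I*pi/48)*cos(5*pi/16)/8 - sqrt(2)*I*exp(-43*I*pi/48)*cos(5*pi/16)/8 + sqrt(6)*exp(35*I*pi/48)*cos(5*pi/16)/8 + sqrt(2)*exp(35*I*pi/48)*cos(5*pi/16)/4 - sqrt(6)*I*exp(35*I*pi/48)*sin(5*pi/16)/8 - sqrt(6)*I*exp(-43*I*pi/48)*sin(5*pi/16)/8 - sqrt(2)*I*exp(-43*I*pi/48)*sin(5*pi/16)/4 on |0>, sqrt(6)*I*exp(35*I*pi/48)*sin(5*pi/16)/8 - sqrt(2)*exp(35*I*pi/48)*cos(5*pi/16)/4 - sqrt(6)*exp(35*I*pi/48)*cos(5*pi/16)/8 + sqrt(2)*I*exp(35*I*pi/48)*cos(5*pi/16)/8 + sqrt(2)*exp(-43*I*pi/48)*cos(5*pi/16)/4 + sqrt(2)*exp(-43*I*pi/48)*sin(5*pi/16)/8 - sqrt(6)*exp(-43*I*pi/48)*cos(5*pi/16)/8 - sqrt(2)*I*exp(-43*I*pi/48)*cos(5*pi/16)/8 + sqrt(2)*exp(35*I*pi/48)*sin(5*pi/16)/8 - sqrt(2)*I*exp(35*I*pi/48)*sin(5*pi/16)/4 - sqrt(6)*I*exp(-43*I*pi/48)*sin(5*pi/16)/8 - sqrt(2)*I*exp(-43*I*pi/48)*sin(5*pi/16)/4 on |1>. Key observation: steps 11-16 multiply out to the identity, so the circuit reduces to the remaining gates.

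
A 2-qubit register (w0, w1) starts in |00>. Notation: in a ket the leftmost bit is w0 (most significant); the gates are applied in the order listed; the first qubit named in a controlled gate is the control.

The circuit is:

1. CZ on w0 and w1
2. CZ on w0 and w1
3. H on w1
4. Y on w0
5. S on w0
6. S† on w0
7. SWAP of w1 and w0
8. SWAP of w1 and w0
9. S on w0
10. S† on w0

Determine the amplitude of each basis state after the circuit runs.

The resulting statevector has amplitude 0 on |00>, 0 on |01>, sqrt(2)*I/2 on |10>, sqrt(2)*I/2 on |11>. Key observation: gates 5-10 undo each other exactly, leaving only the rest of the circuit to track.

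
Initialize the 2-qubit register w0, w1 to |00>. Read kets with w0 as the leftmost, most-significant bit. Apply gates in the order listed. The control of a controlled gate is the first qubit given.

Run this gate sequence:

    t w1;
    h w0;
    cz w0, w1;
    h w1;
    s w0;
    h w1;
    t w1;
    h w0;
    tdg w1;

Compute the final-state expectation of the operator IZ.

The expectation value of IZ is 1.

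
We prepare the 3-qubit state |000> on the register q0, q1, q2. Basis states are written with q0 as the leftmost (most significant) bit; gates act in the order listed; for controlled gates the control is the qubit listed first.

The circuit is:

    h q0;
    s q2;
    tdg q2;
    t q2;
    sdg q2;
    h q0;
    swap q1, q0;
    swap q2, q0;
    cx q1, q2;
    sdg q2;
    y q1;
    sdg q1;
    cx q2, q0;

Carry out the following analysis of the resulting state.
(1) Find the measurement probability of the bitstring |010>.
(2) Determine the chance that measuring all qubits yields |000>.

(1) Outcome |010> occurs with probability 1. Key observation: steps 1-6 multiply out to the identity, so the circuit reduces to the remaining gates.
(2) Outcome |000> occurs with probability 0.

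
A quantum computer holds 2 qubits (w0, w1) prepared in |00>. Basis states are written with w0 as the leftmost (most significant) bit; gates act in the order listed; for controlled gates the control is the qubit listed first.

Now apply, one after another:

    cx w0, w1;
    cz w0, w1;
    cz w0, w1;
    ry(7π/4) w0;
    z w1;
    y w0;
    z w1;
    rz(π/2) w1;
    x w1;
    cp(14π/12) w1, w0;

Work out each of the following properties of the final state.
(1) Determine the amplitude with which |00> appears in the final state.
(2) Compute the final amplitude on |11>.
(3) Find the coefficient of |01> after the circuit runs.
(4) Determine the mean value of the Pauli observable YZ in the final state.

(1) The amplitude on |00> is 0. Key observation: gates 2-3 undo each other exactly, leaving only the rest of the circuit to track.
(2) The final state's coefficient on |11> equals sqrt(sqrt(2) + 2)*exp(5*I*pi/12)/2.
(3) The amplitude on |01> is -sqrt(2 - sqrt(2))*exp(I*pi/4)/2.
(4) The observable YZ averages to sqrt(2)/4.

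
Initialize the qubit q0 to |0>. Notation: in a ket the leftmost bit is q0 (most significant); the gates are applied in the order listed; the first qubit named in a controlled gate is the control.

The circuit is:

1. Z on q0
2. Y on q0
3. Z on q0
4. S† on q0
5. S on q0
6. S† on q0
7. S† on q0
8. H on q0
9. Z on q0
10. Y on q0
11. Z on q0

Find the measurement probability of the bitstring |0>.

Outcome |0> occurs with probability 1/2.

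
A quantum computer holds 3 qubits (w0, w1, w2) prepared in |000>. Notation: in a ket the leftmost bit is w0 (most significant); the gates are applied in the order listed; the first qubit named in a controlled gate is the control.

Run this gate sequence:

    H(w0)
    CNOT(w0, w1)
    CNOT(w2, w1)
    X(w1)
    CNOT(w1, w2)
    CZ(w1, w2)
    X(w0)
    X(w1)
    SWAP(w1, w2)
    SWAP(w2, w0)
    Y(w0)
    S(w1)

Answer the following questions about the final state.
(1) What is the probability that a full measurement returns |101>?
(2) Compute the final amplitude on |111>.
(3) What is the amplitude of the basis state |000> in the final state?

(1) The probability of measuring |101> is 0.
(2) The amplitude on |111> is sqrt(2)/2.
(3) |000> carries amplitude -sqrt(2)*I/2 in the final state.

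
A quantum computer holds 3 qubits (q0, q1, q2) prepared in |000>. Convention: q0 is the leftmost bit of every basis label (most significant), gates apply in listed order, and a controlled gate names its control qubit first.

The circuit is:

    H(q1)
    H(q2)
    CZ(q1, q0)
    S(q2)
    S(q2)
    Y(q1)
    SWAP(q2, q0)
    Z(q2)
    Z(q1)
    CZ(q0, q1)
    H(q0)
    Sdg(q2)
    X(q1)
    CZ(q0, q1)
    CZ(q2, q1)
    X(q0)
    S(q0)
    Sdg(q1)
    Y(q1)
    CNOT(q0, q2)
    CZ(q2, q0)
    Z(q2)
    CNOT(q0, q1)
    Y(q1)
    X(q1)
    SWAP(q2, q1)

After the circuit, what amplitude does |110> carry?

The amplitude on |110> is -sqrt(2)/2.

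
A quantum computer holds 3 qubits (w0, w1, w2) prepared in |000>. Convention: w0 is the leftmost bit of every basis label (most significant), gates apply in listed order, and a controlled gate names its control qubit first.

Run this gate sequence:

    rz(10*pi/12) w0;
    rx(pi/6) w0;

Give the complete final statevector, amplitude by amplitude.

The final amplitudes are (-sqrt(6) - sqrt(2))*exp(7*I*pi/12)/4 on |000>, (-sqrt(6) + sqrt(2))*exp(I*pi/12)/4 on |100>, and 0 on every other basis state.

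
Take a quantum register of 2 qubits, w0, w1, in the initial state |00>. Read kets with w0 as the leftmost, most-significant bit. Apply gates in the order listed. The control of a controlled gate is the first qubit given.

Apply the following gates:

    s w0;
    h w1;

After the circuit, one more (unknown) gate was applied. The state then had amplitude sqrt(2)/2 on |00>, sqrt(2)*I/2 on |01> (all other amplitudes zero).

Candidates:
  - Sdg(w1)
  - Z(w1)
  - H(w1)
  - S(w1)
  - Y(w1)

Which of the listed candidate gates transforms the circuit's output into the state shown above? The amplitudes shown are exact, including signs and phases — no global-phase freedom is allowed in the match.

It was S(w1) that produced the state shown.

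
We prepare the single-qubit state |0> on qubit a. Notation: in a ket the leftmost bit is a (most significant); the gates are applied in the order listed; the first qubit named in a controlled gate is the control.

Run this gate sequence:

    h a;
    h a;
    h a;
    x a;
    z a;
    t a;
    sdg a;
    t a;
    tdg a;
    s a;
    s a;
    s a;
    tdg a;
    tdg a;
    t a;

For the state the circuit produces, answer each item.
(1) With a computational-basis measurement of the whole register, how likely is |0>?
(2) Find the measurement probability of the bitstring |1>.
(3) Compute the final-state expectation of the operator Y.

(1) Outcome |0> occurs with probability 1/2. Key observation: steps 7-10 multiply out to the identity, so the circuit reduces to the remaining gates.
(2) The probability of measuring |1> is 1/2.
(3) In the final state, Y has expectation 0.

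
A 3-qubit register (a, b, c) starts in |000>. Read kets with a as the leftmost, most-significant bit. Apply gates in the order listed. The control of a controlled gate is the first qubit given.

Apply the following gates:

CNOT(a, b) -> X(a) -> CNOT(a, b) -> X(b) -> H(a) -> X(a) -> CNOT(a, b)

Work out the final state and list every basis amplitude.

The final amplitudes are -sqrt(2)/2 on |000>, sqrt(2)/2 on |110>, and 0 on every other basis state.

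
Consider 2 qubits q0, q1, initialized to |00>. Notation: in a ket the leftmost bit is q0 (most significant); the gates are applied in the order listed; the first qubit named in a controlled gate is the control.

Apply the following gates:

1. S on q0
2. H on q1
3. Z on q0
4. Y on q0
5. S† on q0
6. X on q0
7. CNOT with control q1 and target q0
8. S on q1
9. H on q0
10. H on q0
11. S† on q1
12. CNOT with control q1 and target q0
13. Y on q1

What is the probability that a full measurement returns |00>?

A full measurement returns |00> with probability 1/2. Key observation: the block from step 7 through step 12 cancels to the identity and can be dropped.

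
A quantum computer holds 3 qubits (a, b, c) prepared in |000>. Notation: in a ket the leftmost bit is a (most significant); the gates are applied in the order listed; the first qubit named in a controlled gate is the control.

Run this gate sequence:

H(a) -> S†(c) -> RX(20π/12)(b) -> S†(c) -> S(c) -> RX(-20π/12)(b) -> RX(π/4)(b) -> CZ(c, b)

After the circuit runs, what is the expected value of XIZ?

The expectation value of XIZ is 1.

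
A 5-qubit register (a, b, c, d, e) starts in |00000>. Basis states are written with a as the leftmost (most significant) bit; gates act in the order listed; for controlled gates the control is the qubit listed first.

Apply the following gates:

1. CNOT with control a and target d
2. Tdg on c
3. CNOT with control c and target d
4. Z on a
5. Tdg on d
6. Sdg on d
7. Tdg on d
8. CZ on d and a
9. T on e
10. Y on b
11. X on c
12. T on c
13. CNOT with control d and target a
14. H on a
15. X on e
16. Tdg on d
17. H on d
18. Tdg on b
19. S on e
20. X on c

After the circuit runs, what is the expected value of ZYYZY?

In the final state, ZYYZY has expectation 0.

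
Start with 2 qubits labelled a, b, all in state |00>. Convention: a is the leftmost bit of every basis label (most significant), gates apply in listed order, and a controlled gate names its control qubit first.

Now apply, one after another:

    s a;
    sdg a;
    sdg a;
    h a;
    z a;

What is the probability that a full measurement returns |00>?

A full measurement returns |00> with probability 1/2. Key observation: the block from step 1 through step 2 cancels to the identity and can be dropped.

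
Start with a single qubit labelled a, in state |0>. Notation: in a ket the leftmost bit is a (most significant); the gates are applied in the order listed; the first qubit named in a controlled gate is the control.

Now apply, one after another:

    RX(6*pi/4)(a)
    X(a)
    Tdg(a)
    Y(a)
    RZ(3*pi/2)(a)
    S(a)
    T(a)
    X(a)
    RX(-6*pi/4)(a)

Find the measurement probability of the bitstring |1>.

The probability of measuring |1> is 1/2.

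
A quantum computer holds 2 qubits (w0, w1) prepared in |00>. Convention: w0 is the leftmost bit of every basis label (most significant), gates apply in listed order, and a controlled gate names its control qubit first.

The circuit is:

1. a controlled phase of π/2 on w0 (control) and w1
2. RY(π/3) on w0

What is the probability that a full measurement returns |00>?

The probability of measuring |00> is 3/4.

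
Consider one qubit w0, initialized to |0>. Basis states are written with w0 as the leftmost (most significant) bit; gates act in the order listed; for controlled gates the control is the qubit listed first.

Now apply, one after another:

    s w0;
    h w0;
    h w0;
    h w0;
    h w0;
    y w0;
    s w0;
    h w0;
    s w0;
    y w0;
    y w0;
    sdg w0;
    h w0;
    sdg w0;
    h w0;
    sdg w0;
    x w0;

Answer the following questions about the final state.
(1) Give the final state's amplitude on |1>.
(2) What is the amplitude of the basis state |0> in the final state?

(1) The amplitude on |1> is sqrt(2)*I/2. Key observation: steps 9-12 multiply out to the identity, so the circuit reduces to the remaining gates.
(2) |0> carries amplitude -sqrt(2)/2 in the final state.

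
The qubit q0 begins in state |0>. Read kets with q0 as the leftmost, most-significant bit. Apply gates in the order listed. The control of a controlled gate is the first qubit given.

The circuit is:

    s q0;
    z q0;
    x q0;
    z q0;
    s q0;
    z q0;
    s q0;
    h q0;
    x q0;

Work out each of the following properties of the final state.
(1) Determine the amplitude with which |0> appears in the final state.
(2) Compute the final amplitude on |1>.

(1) The final state's coefficient on |0> equals sqrt(2)/2.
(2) |1> carries amplitude -sqrt(2)/2 in the final state.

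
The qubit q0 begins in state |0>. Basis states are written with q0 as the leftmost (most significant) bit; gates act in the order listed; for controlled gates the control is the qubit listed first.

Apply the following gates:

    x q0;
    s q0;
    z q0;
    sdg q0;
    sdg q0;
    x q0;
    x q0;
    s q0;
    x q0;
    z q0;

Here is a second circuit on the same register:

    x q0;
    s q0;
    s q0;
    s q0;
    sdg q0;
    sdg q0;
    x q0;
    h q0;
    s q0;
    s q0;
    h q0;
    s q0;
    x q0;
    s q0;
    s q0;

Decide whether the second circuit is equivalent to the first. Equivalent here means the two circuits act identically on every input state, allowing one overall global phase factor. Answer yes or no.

Yes, they are equivalent — the unitaries differ by at most a global phase.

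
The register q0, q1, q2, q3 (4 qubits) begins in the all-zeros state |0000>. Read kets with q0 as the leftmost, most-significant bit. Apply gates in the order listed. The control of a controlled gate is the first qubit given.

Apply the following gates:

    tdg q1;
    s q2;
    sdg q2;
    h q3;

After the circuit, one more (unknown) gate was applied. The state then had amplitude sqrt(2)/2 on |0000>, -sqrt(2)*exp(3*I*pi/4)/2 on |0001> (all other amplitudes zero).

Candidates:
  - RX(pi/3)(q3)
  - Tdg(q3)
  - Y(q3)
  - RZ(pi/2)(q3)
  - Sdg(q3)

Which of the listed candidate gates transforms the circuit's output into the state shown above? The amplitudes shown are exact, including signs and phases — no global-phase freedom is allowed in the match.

It was Tdg(q3) that produced the state shown. Key observation: gates 2-3 undo each other exactly, leaving only the rest of the circuit to track.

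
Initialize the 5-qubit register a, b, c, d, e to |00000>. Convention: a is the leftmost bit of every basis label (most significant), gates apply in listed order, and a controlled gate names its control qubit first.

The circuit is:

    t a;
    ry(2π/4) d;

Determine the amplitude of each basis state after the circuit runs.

After the circuit, the state carries amplitude sqrt(2)/2 on |00000>, sqrt(2)/2 on |00010>, and 0 on every other basis state.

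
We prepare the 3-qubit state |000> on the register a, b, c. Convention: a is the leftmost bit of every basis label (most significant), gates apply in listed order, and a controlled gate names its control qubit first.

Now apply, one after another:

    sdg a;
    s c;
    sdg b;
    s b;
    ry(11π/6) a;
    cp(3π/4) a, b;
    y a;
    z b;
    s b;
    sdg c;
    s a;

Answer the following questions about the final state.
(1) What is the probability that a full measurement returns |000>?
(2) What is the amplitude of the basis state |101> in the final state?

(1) The probability of measuring |000> is 1/2 - sqrt(3)/4.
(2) The final state's coefficient on |101> equals 0.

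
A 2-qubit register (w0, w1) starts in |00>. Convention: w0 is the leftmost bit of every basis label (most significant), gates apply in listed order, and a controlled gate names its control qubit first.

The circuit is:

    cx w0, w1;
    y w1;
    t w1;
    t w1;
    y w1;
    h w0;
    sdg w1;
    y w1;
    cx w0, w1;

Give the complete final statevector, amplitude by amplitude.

The final amplitudes are 0 on |00>, -sqrt(2)/2 on |01>, -sqrt(2)/2 on |10>, 0 on |11>.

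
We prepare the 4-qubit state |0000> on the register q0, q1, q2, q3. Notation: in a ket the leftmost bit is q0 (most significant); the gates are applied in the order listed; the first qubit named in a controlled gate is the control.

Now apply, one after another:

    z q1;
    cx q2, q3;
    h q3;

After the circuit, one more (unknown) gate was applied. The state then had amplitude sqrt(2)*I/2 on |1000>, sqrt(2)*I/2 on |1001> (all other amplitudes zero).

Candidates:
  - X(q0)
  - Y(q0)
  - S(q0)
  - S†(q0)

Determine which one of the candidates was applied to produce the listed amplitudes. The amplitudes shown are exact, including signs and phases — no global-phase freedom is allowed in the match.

The applied gate was Y(q0).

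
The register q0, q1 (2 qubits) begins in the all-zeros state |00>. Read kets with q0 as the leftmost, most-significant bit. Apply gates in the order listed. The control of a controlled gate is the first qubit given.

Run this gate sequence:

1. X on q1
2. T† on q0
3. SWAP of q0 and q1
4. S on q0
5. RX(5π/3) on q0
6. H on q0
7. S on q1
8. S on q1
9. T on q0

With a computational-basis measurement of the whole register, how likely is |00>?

The probability of measuring |00> is 1/2.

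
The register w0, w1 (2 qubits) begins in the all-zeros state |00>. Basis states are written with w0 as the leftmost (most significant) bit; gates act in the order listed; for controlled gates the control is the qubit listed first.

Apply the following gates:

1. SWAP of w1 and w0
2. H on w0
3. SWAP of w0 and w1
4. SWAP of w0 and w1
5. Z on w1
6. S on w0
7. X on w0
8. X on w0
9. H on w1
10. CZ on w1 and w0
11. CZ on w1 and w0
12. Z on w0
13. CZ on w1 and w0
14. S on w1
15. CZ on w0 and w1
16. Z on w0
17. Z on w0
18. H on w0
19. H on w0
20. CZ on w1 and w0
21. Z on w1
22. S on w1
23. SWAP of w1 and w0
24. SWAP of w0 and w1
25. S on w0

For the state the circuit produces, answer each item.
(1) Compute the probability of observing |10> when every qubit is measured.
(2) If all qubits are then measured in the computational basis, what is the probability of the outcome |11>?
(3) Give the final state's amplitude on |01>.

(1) The probability of measuring |10> is 1/4.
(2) The probability of measuring |11> is 1/4.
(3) The final state's coefficient on |01> equals 1/2.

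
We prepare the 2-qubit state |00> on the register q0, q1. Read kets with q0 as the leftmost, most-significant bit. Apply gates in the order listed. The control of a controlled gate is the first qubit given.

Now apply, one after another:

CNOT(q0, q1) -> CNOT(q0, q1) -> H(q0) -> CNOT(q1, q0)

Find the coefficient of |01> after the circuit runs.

The final state's coefficient on |01> equals 0. Key observation: steps 1-2 multiply out to the identity, so the circuit reduces to the remaining gates.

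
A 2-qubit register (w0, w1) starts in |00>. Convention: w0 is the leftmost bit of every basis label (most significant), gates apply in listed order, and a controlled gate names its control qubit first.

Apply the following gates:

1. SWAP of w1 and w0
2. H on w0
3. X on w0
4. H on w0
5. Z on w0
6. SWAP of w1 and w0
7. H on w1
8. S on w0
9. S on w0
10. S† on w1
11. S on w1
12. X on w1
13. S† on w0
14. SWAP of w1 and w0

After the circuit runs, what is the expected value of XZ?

The observable XZ averages to 1. Key observation: steps 2-5 multiply out to the identity, so the circuit reduces to the remaining gates.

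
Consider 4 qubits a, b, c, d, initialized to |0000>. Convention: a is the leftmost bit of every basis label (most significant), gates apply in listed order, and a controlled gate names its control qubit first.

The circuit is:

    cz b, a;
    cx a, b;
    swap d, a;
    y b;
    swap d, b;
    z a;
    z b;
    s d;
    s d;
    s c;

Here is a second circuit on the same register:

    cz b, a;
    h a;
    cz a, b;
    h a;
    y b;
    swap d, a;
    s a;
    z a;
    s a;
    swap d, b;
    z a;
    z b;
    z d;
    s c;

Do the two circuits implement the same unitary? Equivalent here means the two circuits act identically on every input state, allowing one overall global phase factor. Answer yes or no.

No, they are not equivalent — no single phase factor reconciles the two unitaries.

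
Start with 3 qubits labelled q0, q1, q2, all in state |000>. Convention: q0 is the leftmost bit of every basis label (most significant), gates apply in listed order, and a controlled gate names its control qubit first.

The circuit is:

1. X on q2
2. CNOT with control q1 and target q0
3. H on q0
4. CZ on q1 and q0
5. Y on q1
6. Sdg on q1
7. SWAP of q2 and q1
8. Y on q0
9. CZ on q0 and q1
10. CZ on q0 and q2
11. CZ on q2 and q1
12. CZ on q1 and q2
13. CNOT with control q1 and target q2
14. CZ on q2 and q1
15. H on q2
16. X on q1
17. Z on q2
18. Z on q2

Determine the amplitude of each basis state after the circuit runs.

The final amplitudes are -I/2 on |000>, -I/2 on |001>, 0 on |010>, 0 on |011>, I/2 on |100>, I/2 on |101>, 0 on |110>, 0 on |111>.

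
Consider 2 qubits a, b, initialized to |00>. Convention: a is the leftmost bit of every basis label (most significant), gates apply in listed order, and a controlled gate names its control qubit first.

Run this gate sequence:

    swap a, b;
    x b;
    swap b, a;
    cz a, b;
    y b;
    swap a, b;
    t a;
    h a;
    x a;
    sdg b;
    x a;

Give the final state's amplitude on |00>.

The amplitude on |00> is 0.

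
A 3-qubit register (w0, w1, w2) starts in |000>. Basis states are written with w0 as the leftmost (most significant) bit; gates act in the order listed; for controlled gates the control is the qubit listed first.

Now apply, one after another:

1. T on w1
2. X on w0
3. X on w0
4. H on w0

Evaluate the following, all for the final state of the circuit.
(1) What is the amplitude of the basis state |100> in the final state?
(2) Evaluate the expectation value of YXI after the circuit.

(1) The amplitude on |100> is sqrt(2)/2.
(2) The expectation value of YXI is 0.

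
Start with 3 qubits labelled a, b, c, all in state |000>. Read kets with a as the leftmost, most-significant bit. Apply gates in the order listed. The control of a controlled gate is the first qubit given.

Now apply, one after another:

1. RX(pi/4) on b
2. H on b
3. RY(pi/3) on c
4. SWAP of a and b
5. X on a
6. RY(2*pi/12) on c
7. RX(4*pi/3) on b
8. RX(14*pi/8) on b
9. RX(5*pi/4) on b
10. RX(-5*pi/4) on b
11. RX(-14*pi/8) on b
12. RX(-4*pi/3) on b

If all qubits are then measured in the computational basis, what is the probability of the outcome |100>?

The probability of measuring |100> is 1/4. Key observation: steps 7-12 multiply out to the identity, so the circuit reduces to the remaining gates.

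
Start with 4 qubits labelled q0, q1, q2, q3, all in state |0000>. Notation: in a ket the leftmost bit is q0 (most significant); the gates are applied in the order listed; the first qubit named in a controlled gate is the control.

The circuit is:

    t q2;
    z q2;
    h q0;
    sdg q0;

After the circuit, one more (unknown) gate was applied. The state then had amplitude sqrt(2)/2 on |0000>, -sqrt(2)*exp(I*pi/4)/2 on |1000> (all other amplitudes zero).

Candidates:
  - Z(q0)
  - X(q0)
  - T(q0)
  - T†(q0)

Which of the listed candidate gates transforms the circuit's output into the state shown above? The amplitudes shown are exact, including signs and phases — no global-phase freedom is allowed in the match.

It was T†(q0) that produced the state shown.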